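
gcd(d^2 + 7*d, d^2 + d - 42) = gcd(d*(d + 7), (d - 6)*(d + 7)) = d + 7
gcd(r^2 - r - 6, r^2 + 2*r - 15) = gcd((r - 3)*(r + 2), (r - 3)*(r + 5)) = r - 3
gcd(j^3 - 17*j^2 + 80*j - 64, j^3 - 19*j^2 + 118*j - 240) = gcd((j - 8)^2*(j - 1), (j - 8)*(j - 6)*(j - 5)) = j - 8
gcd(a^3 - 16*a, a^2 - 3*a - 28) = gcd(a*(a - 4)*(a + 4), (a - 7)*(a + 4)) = a + 4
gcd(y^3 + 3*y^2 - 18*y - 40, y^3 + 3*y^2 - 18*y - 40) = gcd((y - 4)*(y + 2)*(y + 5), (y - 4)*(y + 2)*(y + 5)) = y^3 + 3*y^2 - 18*y - 40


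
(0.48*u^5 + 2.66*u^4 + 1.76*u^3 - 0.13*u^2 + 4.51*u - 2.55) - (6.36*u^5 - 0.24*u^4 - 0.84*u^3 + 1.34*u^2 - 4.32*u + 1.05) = -5.88*u^5 + 2.9*u^4 + 2.6*u^3 - 1.47*u^2 + 8.83*u - 3.6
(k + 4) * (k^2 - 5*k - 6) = k^3 - k^2 - 26*k - 24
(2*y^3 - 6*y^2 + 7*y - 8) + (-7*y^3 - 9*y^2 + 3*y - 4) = -5*y^3 - 15*y^2 + 10*y - 12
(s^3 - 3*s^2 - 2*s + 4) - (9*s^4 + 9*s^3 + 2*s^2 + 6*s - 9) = -9*s^4 - 8*s^3 - 5*s^2 - 8*s + 13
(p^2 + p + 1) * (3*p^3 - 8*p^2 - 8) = 3*p^5 - 5*p^4 - 5*p^3 - 16*p^2 - 8*p - 8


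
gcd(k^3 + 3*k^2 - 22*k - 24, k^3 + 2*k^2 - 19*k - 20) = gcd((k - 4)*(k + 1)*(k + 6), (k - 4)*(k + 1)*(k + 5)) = k^2 - 3*k - 4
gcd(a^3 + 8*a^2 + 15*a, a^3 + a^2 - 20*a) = a^2 + 5*a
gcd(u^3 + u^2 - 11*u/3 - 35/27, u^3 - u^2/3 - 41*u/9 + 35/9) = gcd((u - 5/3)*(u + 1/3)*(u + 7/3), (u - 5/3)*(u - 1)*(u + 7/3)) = u^2 + 2*u/3 - 35/9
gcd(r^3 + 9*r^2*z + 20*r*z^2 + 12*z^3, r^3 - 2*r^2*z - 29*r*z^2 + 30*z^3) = 1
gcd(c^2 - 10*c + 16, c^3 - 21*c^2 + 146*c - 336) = c - 8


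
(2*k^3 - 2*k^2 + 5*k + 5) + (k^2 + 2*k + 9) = 2*k^3 - k^2 + 7*k + 14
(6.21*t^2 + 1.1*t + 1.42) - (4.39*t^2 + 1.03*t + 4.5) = 1.82*t^2 + 0.0700000000000001*t - 3.08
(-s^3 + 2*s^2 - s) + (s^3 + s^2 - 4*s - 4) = 3*s^2 - 5*s - 4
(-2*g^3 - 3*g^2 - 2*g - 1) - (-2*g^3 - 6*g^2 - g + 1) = 3*g^2 - g - 2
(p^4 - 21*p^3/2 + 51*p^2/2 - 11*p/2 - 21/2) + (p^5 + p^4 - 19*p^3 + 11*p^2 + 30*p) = p^5 + 2*p^4 - 59*p^3/2 + 73*p^2/2 + 49*p/2 - 21/2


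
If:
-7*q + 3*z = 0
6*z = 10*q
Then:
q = 0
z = 0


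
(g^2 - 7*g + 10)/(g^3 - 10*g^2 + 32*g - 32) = (g - 5)/(g^2 - 8*g + 16)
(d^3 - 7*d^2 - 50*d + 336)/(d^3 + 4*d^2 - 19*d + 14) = (d^2 - 14*d + 48)/(d^2 - 3*d + 2)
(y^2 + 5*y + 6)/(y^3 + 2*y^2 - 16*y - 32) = (y + 3)/(y^2 - 16)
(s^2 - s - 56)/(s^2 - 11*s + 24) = (s + 7)/(s - 3)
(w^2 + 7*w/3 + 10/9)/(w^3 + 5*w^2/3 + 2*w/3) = (w + 5/3)/(w*(w + 1))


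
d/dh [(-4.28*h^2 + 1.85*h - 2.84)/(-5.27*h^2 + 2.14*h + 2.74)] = (0.590299999999999*h^2 - 53.388*h + 11.1466)/(27.7729*h^4 - 22.5556*h^3 - 24.3*h^2 + 11.7272*h + 7.5076)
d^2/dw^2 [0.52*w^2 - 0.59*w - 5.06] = 1.04000000000000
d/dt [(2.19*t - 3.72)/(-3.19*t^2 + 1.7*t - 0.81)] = (6.9861*t^2 - 23.7336*t + 4.5501)/(10.1761*t^4 - 10.846*t^3 + 8.0578*t^2 - 2.754*t + 0.6561)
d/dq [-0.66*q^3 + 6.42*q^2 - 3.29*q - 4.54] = -1.98*q^2 + 12.84*q - 3.29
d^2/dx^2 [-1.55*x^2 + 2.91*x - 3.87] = -3.10000000000000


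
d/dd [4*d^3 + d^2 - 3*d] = 12*d^2 + 2*d - 3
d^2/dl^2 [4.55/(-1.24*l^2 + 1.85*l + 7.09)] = (-13.99216*l^2 + 20.8754*l + 4.55*(2.48*l - 1.85)*(4.96*l - 3.7) + 80.00356)/(-1.24*l^2 + 1.85*l + 7.09)^3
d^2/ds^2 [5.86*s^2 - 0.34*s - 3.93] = 11.7200000000000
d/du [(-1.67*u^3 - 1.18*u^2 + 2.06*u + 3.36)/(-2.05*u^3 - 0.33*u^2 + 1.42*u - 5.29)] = (-1.8679*u^4 + 3.7032*u^3 + 46.1711*u^2 + 14.702*u - 15.6686)/(4.2025*u^6 + 1.353*u^5 - 5.7131*u^4 + 20.7518*u^3 + 5.5078*u^2 - 15.0236*u + 27.9841)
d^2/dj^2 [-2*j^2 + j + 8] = -4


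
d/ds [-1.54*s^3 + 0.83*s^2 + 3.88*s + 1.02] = -4.62*s^2 + 1.66*s + 3.88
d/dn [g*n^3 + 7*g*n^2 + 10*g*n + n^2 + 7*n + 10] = 3*g*n^2 + 14*g*n + 10*g + 2*n + 7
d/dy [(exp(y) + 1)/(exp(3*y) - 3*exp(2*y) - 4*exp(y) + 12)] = 2*(-exp(3*y) + 3*exp(y) + 8)*exp(y)/(exp(6*y) - 6*exp(5*y) + exp(4*y) + 48*exp(3*y) - 56*exp(2*y) - 96*exp(y) + 144)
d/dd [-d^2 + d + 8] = 1 - 2*d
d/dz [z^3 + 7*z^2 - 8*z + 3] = 3*z^2 + 14*z - 8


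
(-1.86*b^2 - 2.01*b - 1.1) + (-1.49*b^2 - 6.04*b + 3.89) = -3.35*b^2 - 8.05*b + 2.79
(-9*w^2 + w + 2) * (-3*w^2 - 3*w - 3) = 27*w^4 + 24*w^3 + 18*w^2 - 9*w - 6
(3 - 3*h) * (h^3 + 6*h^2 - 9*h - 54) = -3*h^4 - 15*h^3 + 45*h^2 + 135*h - 162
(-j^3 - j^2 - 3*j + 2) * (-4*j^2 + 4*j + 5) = 4*j^5 + 3*j^3 - 25*j^2 - 7*j + 10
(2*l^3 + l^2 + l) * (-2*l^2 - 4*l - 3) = -4*l^5 - 10*l^4 - 12*l^3 - 7*l^2 - 3*l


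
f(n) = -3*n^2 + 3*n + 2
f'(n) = 3 - 6*n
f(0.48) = 2.75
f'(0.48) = 0.12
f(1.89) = -3.05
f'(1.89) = -8.34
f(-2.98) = -33.58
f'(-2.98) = 20.88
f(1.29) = 0.88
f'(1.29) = -4.74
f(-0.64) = -1.15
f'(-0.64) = 6.84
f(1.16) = 1.44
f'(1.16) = -3.96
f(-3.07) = -35.48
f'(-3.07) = 21.42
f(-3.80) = -52.72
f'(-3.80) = 25.80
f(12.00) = -394.00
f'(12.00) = -69.00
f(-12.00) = -466.00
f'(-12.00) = 75.00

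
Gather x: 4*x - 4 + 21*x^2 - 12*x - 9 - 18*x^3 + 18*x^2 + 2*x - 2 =-18*x^3 + 39*x^2 - 6*x - 15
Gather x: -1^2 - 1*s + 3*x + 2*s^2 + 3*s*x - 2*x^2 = 2*s^2 - s - 2*x^2 + x*(3*s + 3) - 1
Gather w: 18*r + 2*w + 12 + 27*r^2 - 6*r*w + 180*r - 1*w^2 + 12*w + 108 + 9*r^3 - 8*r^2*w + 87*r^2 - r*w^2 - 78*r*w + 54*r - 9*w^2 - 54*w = 9*r^3 + 114*r^2 + 252*r + w^2*(-r - 10) + w*(-8*r^2 - 84*r - 40) + 120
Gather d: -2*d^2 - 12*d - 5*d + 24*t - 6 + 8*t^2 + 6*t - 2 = -2*d^2 - 17*d + 8*t^2 + 30*t - 8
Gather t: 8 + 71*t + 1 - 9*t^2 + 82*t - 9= -9*t^2 + 153*t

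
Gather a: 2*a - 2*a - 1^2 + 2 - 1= 0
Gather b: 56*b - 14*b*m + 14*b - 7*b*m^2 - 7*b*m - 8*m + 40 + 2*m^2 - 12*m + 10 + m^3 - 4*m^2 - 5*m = b*(-7*m^2 - 21*m + 70) + m^3 - 2*m^2 - 25*m + 50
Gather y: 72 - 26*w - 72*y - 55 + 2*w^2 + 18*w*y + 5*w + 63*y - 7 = 2*w^2 - 21*w + y*(18*w - 9) + 10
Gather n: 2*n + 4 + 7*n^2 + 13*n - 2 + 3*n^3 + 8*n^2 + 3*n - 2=3*n^3 + 15*n^2 + 18*n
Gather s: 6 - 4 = 2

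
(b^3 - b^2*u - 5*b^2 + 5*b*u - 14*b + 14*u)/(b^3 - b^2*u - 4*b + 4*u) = (b - 7)/(b - 2)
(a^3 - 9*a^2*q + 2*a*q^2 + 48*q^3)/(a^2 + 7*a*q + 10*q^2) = (a^2 - 11*a*q + 24*q^2)/(a + 5*q)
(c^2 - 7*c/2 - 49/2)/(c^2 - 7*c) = (c + 7/2)/c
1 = 1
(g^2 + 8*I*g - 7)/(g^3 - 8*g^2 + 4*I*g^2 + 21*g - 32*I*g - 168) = (g + I)/(g^2 - g*(8 + 3*I) + 24*I)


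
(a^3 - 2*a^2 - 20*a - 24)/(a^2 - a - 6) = (a^2 - 4*a - 12)/(a - 3)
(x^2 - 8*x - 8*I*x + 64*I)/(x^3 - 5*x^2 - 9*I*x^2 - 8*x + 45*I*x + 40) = (x - 8)/(x^2 - x*(5 + I) + 5*I)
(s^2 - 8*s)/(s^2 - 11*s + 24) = s/(s - 3)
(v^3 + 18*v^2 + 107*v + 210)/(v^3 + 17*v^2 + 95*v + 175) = (v + 6)/(v + 5)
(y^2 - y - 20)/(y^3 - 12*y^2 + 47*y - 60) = (y + 4)/(y^2 - 7*y + 12)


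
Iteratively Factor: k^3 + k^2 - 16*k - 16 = (k + 1)*(k^2 - 16) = (k - 4)*(k + 1)*(k + 4)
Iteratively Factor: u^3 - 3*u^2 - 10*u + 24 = (u - 4)*(u^2 + u - 6) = (u - 4)*(u - 2)*(u + 3)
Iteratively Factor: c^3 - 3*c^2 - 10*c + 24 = (c - 2)*(c^2 - c - 12) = (c - 2)*(c + 3)*(c - 4)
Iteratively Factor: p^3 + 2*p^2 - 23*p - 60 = (p + 4)*(p^2 - 2*p - 15) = (p + 3)*(p + 4)*(p - 5)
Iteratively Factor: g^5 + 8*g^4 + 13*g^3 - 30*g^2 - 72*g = (g + 3)*(g^4 + 5*g^3 - 2*g^2 - 24*g) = (g + 3)*(g + 4)*(g^3 + g^2 - 6*g) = (g - 2)*(g + 3)*(g + 4)*(g^2 + 3*g) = (g - 2)*(g + 3)^2*(g + 4)*(g)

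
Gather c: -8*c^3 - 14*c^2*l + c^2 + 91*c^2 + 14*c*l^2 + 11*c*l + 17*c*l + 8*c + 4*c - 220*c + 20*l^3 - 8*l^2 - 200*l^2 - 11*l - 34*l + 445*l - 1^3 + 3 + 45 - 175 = -8*c^3 + c^2*(92 - 14*l) + c*(14*l^2 + 28*l - 208) + 20*l^3 - 208*l^2 + 400*l - 128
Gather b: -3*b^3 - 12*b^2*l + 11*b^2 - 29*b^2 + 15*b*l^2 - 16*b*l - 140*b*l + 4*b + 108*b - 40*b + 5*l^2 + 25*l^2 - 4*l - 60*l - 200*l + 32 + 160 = -3*b^3 + b^2*(-12*l - 18) + b*(15*l^2 - 156*l + 72) + 30*l^2 - 264*l + 192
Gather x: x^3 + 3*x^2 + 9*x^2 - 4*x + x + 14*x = x^3 + 12*x^2 + 11*x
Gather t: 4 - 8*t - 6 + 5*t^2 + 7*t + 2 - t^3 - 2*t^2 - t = -t^3 + 3*t^2 - 2*t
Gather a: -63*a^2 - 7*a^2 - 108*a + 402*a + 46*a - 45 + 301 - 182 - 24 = -70*a^2 + 340*a + 50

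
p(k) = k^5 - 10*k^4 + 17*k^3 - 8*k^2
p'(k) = 5*k^4 - 40*k^3 + 51*k^2 - 16*k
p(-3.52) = -2916.18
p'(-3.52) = 3200.41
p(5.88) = -1745.54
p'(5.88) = -485.74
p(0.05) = -0.02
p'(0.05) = -0.68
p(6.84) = -1850.96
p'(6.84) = 420.55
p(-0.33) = -1.60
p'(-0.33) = 12.33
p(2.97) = -172.19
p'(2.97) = -256.54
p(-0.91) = -26.92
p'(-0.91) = 90.36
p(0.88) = -0.08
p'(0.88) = 1.15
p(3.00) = -180.00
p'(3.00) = -264.00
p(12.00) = 69696.00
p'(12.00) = 41712.00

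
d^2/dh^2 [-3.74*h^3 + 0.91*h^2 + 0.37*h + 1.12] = 1.82 - 22.44*h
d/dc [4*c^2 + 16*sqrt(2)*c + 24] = 8*c + 16*sqrt(2)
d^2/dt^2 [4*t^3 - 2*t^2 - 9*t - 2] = 24*t - 4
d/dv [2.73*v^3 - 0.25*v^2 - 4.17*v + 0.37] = 8.19*v^2 - 0.5*v - 4.17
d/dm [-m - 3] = -1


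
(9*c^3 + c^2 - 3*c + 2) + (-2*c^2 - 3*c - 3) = 9*c^3 - c^2 - 6*c - 1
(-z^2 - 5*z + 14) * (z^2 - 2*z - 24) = -z^4 - 3*z^3 + 48*z^2 + 92*z - 336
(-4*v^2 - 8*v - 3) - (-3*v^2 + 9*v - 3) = -v^2 - 17*v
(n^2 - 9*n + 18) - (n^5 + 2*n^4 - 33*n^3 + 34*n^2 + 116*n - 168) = -n^5 - 2*n^4 + 33*n^3 - 33*n^2 - 125*n + 186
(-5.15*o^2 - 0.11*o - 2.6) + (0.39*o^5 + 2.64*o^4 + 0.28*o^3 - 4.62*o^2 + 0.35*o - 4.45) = 0.39*o^5 + 2.64*o^4 + 0.28*o^3 - 9.77*o^2 + 0.24*o - 7.05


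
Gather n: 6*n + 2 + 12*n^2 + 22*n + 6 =12*n^2 + 28*n + 8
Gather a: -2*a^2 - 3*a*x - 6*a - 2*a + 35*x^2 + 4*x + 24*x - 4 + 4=-2*a^2 + a*(-3*x - 8) + 35*x^2 + 28*x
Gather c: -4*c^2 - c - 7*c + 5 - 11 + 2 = -4*c^2 - 8*c - 4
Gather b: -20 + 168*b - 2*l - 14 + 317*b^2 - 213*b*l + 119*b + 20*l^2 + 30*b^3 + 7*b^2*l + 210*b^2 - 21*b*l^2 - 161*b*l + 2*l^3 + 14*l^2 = 30*b^3 + b^2*(7*l + 527) + b*(-21*l^2 - 374*l + 287) + 2*l^3 + 34*l^2 - 2*l - 34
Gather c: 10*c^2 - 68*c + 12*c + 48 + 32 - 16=10*c^2 - 56*c + 64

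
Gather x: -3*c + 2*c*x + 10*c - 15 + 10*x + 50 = 7*c + x*(2*c + 10) + 35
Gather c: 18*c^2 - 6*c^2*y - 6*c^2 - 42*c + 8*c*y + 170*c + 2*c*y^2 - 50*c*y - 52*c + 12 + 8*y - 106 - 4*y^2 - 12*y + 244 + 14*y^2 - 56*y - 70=c^2*(12 - 6*y) + c*(2*y^2 - 42*y + 76) + 10*y^2 - 60*y + 80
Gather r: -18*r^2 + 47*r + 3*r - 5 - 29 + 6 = -18*r^2 + 50*r - 28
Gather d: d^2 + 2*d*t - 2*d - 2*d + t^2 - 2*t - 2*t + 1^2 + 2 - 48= d^2 + d*(2*t - 4) + t^2 - 4*t - 45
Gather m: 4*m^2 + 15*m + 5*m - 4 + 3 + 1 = 4*m^2 + 20*m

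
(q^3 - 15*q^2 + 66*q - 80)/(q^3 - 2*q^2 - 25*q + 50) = (q - 8)/(q + 5)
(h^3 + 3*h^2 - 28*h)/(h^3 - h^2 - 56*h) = (h - 4)/(h - 8)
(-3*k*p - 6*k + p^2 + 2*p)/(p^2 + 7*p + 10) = (-3*k + p)/(p + 5)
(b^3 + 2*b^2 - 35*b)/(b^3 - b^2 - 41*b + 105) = b/(b - 3)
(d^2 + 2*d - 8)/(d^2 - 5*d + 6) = (d + 4)/(d - 3)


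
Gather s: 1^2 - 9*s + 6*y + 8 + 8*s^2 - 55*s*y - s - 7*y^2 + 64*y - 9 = 8*s^2 + s*(-55*y - 10) - 7*y^2 + 70*y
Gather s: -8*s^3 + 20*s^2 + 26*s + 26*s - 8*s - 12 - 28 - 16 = -8*s^3 + 20*s^2 + 44*s - 56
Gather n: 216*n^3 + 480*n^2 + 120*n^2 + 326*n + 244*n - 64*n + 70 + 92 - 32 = 216*n^3 + 600*n^2 + 506*n + 130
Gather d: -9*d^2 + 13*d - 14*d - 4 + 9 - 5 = -9*d^2 - d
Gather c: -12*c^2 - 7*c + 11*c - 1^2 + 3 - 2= -12*c^2 + 4*c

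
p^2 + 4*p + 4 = (p + 2)^2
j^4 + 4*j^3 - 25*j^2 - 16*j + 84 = (j - 3)*(j - 2)*(j + 2)*(j + 7)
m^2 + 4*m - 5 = (m - 1)*(m + 5)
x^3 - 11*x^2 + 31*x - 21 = (x - 7)*(x - 3)*(x - 1)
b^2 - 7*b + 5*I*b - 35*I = (b - 7)*(b + 5*I)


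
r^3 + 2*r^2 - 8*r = r*(r - 2)*(r + 4)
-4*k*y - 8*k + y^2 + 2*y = (-4*k + y)*(y + 2)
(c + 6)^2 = c^2 + 12*c + 36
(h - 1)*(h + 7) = h^2 + 6*h - 7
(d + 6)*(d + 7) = d^2 + 13*d + 42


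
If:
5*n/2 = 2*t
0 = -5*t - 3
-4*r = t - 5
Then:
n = -12/25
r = 7/5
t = -3/5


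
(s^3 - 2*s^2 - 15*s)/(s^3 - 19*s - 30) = s/(s + 2)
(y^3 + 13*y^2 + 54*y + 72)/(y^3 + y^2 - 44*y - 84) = (y^2 + 7*y + 12)/(y^2 - 5*y - 14)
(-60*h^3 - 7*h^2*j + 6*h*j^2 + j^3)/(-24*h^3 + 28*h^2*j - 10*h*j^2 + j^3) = (60*h^3 + 7*h^2*j - 6*h*j^2 - j^3)/(24*h^3 - 28*h^2*j + 10*h*j^2 - j^3)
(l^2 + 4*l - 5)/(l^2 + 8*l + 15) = (l - 1)/(l + 3)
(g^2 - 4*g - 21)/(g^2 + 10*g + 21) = (g - 7)/(g + 7)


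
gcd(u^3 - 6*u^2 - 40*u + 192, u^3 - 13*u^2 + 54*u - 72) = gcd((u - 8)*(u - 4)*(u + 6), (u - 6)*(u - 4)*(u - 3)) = u - 4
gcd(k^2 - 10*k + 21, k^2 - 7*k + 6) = 1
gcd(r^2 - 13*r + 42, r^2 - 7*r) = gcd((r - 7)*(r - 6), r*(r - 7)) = r - 7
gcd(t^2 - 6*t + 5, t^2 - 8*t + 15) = t - 5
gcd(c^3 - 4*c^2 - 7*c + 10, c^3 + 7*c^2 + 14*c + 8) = c + 2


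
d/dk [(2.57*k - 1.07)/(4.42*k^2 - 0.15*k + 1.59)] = (-11.3594*k^2 + 9.4588*k + 3.9258)/(19.5364*k^4 - 1.326*k^3 + 14.0781*k^2 - 0.477*k + 2.5281)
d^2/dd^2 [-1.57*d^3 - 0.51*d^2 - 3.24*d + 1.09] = -9.42*d - 1.02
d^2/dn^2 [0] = 0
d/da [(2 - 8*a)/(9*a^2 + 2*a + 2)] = 4*(18*a^2 - 9*a - 5)/(81*a^4 + 36*a^3 + 40*a^2 + 8*a + 4)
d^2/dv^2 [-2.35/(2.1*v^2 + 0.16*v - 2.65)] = (20.727*v^2 + 1.5792*v - 2.35*(4.2*v + 0.16)*(8.4*v + 0.32) - 26.1555)/(2.1*v^2 + 0.16*v - 2.65)^3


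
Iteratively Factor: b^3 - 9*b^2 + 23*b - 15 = (b - 1)*(b^2 - 8*b + 15) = (b - 5)*(b - 1)*(b - 3)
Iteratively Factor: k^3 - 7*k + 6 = (k - 1)*(k^2 + k - 6) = (k - 1)*(k + 3)*(k - 2)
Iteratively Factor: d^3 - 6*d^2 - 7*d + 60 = (d - 5)*(d^2 - d - 12) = (d - 5)*(d - 4)*(d + 3)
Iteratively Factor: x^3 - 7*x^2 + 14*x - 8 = (x - 2)*(x^2 - 5*x + 4) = (x - 4)*(x - 2)*(x - 1)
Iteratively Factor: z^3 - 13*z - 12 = (z + 3)*(z^2 - 3*z - 4) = (z + 1)*(z + 3)*(z - 4)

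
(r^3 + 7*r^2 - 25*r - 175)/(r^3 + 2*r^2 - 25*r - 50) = (r + 7)/(r + 2)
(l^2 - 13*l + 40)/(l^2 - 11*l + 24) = (l - 5)/(l - 3)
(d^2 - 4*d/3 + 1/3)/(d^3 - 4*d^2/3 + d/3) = 1/d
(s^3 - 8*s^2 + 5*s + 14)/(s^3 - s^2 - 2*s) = (s - 7)/s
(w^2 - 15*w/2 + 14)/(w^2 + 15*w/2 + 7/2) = (2*w^2 - 15*w + 28)/(2*w^2 + 15*w + 7)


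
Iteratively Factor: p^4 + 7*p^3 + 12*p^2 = (p)*(p^3 + 7*p^2 + 12*p) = p*(p + 4)*(p^2 + 3*p) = p^2*(p + 4)*(p + 3)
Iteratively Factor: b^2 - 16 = (b - 4)*(b + 4)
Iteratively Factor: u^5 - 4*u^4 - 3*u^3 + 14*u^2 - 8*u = (u)*(u^4 - 4*u^3 - 3*u^2 + 14*u - 8) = u*(u - 4)*(u^3 - 3*u + 2) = u*(u - 4)*(u - 1)*(u^2 + u - 2) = u*(u - 4)*(u - 1)*(u + 2)*(u - 1)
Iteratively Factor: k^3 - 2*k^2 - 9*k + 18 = (k + 3)*(k^2 - 5*k + 6) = (k - 3)*(k + 3)*(k - 2)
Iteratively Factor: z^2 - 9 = (z - 3)*(z + 3)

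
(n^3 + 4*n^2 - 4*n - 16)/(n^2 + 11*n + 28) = (n^2 - 4)/(n + 7)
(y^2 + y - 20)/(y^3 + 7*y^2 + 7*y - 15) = (y - 4)/(y^2 + 2*y - 3)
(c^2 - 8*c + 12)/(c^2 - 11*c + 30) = (c - 2)/(c - 5)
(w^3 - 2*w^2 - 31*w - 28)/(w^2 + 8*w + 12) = (w^3 - 2*w^2 - 31*w - 28)/(w^2 + 8*w + 12)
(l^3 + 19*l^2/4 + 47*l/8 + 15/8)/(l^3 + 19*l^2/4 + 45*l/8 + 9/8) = (8*l^2 + 14*l + 5)/(8*l^2 + 14*l + 3)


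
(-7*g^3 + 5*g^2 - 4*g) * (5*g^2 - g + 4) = -35*g^5 + 32*g^4 - 53*g^3 + 24*g^2 - 16*g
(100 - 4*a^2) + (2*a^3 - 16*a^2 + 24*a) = 2*a^3 - 20*a^2 + 24*a + 100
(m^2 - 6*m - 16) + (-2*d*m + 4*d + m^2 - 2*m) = -2*d*m + 4*d + 2*m^2 - 8*m - 16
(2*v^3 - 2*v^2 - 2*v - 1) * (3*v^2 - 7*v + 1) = 6*v^5 - 20*v^4 + 10*v^3 + 9*v^2 + 5*v - 1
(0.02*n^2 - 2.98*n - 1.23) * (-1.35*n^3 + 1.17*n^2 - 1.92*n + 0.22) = -0.027*n^5 + 4.0464*n^4 - 1.8645*n^3 + 4.2869*n^2 + 1.706*n - 0.2706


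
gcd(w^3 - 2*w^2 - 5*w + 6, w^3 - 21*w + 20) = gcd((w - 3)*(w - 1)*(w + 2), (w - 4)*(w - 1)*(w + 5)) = w - 1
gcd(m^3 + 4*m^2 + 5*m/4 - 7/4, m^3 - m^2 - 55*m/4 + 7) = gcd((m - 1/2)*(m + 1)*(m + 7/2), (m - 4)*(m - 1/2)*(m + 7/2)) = m^2 + 3*m - 7/4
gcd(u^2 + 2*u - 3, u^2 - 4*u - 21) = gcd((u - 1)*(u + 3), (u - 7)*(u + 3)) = u + 3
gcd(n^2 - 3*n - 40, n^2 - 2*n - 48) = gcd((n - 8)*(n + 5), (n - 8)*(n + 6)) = n - 8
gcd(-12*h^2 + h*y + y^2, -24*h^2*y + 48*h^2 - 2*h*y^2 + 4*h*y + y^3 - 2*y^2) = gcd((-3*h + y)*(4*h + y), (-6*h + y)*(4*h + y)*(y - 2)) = 4*h + y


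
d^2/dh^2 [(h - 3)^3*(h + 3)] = 12*h*(h - 3)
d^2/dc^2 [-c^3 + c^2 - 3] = 2 - 6*c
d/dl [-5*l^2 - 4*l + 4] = -10*l - 4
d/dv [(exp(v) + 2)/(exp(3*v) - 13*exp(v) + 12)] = (-(exp(v) + 2)*(3*exp(2*v) - 13) + exp(3*v) - 13*exp(v) + 12)*exp(v)/(exp(3*v) - 13*exp(v) + 12)^2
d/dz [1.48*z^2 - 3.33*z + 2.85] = 2.96*z - 3.33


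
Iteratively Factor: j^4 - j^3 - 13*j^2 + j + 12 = (j + 3)*(j^3 - 4*j^2 - j + 4) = (j - 4)*(j + 3)*(j^2 - 1) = (j - 4)*(j - 1)*(j + 3)*(j + 1)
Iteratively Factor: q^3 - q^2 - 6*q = (q - 3)*(q^2 + 2*q) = (q - 3)*(q + 2)*(q)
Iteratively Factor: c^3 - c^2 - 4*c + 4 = (c - 1)*(c^2 - 4) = (c - 1)*(c + 2)*(c - 2)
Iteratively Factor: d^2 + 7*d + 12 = (d + 4)*(d + 3)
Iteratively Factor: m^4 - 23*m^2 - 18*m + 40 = (m + 4)*(m^3 - 4*m^2 - 7*m + 10) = (m - 5)*(m + 4)*(m^2 + m - 2) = (m - 5)*(m + 2)*(m + 4)*(m - 1)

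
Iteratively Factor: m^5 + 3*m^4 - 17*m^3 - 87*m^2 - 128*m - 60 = (m + 2)*(m^4 + m^3 - 19*m^2 - 49*m - 30) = (m + 2)*(m + 3)*(m^3 - 2*m^2 - 13*m - 10) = (m - 5)*(m + 2)*(m + 3)*(m^2 + 3*m + 2) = (m - 5)*(m + 1)*(m + 2)*(m + 3)*(m + 2)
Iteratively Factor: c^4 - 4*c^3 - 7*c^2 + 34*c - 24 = (c - 2)*(c^3 - 2*c^2 - 11*c + 12) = (c - 2)*(c - 1)*(c^2 - c - 12) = (c - 2)*(c - 1)*(c + 3)*(c - 4)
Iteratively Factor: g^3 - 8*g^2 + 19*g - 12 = (g - 1)*(g^2 - 7*g + 12) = (g - 3)*(g - 1)*(g - 4)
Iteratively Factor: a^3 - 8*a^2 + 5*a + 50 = (a - 5)*(a^2 - 3*a - 10) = (a - 5)*(a + 2)*(a - 5)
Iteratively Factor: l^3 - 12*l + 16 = (l - 2)*(l^2 + 2*l - 8) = (l - 2)^2*(l + 4)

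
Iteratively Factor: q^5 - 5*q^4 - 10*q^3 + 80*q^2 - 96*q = (q - 2)*(q^4 - 3*q^3 - 16*q^2 + 48*q) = (q - 3)*(q - 2)*(q^3 - 16*q) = (q - 3)*(q - 2)*(q + 4)*(q^2 - 4*q) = q*(q - 3)*(q - 2)*(q + 4)*(q - 4)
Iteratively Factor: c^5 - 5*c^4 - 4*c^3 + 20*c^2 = (c - 2)*(c^4 - 3*c^3 - 10*c^2) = (c - 5)*(c - 2)*(c^3 + 2*c^2) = (c - 5)*(c - 2)*(c + 2)*(c^2) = c*(c - 5)*(c - 2)*(c + 2)*(c)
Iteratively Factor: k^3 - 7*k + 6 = (k - 2)*(k^2 + 2*k - 3) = (k - 2)*(k - 1)*(k + 3)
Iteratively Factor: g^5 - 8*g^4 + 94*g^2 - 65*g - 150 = (g - 5)*(g^4 - 3*g^3 - 15*g^2 + 19*g + 30) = (g - 5)^2*(g^3 + 2*g^2 - 5*g - 6) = (g - 5)^2*(g - 2)*(g^2 + 4*g + 3) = (g - 5)^2*(g - 2)*(g + 3)*(g + 1)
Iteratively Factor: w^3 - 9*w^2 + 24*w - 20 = (w - 5)*(w^2 - 4*w + 4) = (w - 5)*(w - 2)*(w - 2)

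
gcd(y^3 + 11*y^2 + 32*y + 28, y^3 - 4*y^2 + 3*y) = 1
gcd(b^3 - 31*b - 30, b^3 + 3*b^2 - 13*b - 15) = b^2 + 6*b + 5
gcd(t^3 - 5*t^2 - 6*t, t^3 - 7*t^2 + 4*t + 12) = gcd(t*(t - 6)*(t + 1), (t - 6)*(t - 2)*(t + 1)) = t^2 - 5*t - 6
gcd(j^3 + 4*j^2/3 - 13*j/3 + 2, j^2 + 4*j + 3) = j + 3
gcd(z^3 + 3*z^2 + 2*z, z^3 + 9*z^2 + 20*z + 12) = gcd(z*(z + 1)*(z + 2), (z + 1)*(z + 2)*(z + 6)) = z^2 + 3*z + 2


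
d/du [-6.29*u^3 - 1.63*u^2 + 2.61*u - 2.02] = -18.87*u^2 - 3.26*u + 2.61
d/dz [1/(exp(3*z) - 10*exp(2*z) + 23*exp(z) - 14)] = (-3*exp(2*z) + 20*exp(z) - 23)*exp(z)/(exp(3*z) - 10*exp(2*z) + 23*exp(z) - 14)^2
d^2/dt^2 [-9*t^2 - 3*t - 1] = -18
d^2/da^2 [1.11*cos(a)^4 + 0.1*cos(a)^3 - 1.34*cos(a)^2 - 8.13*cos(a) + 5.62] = -17.76*cos(a)^4 - 0.9*cos(a)^3 + 18.68*cos(a)^2 + 8.73*cos(a) - 2.68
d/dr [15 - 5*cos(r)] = 5*sin(r)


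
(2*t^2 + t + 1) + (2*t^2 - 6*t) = 4*t^2 - 5*t + 1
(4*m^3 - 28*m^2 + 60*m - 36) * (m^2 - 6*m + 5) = 4*m^5 - 52*m^4 + 248*m^3 - 536*m^2 + 516*m - 180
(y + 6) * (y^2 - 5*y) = y^3 + y^2 - 30*y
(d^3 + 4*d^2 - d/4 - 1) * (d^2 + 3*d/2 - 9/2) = d^5 + 11*d^4/2 + 5*d^3/4 - 155*d^2/8 - 3*d/8 + 9/2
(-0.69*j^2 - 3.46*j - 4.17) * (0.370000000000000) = -0.2553*j^2 - 1.2802*j - 1.5429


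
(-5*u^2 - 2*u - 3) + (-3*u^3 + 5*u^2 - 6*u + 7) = -3*u^3 - 8*u + 4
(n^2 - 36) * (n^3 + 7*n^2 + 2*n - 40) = n^5 + 7*n^4 - 34*n^3 - 292*n^2 - 72*n + 1440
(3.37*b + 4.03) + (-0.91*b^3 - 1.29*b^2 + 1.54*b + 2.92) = -0.91*b^3 - 1.29*b^2 + 4.91*b + 6.95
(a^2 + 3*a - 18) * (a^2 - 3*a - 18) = a^4 - 45*a^2 + 324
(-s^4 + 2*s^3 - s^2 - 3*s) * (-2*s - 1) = 2*s^5 - 3*s^4 + 7*s^2 + 3*s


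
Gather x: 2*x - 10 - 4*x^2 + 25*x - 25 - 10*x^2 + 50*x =-14*x^2 + 77*x - 35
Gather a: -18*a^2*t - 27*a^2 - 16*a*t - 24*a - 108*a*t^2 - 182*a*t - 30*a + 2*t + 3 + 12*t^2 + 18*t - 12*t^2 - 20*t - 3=a^2*(-18*t - 27) + a*(-108*t^2 - 198*t - 54)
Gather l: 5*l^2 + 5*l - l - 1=5*l^2 + 4*l - 1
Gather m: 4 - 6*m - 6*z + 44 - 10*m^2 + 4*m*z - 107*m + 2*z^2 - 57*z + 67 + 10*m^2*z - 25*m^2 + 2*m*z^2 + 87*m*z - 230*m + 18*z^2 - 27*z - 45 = m^2*(10*z - 35) + m*(2*z^2 + 91*z - 343) + 20*z^2 - 90*z + 70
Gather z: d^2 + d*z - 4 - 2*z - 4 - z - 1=d^2 + z*(d - 3) - 9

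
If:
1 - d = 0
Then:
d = 1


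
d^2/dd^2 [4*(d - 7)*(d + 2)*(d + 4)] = 24*d - 8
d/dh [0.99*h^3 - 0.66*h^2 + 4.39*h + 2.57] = 2.97*h^2 - 1.32*h + 4.39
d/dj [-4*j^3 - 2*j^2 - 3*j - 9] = -12*j^2 - 4*j - 3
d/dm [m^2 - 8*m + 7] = 2*m - 8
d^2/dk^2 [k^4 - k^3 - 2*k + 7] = 6*k*(2*k - 1)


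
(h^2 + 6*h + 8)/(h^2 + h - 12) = (h + 2)/(h - 3)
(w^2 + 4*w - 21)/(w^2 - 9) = (w + 7)/(w + 3)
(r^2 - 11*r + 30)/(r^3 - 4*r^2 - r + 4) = (r^2 - 11*r + 30)/(r^3 - 4*r^2 - r + 4)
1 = 1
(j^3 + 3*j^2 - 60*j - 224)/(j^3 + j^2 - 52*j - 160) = (j + 7)/(j + 5)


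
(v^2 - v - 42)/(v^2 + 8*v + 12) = (v - 7)/(v + 2)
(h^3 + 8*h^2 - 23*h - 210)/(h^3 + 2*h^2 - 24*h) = (h^2 + 2*h - 35)/(h*(h - 4))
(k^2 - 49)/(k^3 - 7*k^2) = (k + 7)/k^2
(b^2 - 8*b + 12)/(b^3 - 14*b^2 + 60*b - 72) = 1/(b - 6)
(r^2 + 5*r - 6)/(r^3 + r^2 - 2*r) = (r + 6)/(r*(r + 2))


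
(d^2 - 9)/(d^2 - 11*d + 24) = (d + 3)/(d - 8)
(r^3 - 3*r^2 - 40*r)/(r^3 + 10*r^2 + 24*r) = (r^2 - 3*r - 40)/(r^2 + 10*r + 24)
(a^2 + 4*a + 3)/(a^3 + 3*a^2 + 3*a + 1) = (a + 3)/(a^2 + 2*a + 1)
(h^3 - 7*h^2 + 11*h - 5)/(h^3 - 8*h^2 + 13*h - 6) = (h - 5)/(h - 6)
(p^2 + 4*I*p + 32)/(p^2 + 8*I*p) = (p - 4*I)/p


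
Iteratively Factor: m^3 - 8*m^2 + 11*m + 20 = (m - 5)*(m^2 - 3*m - 4) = (m - 5)*(m - 4)*(m + 1)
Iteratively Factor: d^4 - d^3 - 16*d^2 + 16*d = (d + 4)*(d^3 - 5*d^2 + 4*d) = d*(d + 4)*(d^2 - 5*d + 4) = d*(d - 1)*(d + 4)*(d - 4)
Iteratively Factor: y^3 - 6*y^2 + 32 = (y + 2)*(y^2 - 8*y + 16) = (y - 4)*(y + 2)*(y - 4)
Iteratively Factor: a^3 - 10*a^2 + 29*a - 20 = (a - 5)*(a^2 - 5*a + 4) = (a - 5)*(a - 1)*(a - 4)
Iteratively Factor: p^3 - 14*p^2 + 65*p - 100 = (p - 5)*(p^2 - 9*p + 20) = (p - 5)^2*(p - 4)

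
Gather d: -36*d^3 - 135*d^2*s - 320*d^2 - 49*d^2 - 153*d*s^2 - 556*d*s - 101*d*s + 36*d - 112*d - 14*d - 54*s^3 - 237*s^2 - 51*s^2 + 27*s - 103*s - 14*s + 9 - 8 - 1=-36*d^3 + d^2*(-135*s - 369) + d*(-153*s^2 - 657*s - 90) - 54*s^3 - 288*s^2 - 90*s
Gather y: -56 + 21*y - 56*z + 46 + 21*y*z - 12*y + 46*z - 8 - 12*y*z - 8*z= y*(9*z + 9) - 18*z - 18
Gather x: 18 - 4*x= 18 - 4*x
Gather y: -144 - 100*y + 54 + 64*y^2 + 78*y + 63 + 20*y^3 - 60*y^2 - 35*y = 20*y^3 + 4*y^2 - 57*y - 27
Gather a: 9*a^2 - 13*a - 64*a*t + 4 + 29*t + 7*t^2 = 9*a^2 + a*(-64*t - 13) + 7*t^2 + 29*t + 4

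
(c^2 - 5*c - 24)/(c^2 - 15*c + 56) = (c + 3)/(c - 7)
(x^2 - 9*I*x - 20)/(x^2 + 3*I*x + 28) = (x - 5*I)/(x + 7*I)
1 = 1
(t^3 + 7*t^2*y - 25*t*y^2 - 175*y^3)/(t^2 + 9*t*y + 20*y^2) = (t^2 + 2*t*y - 35*y^2)/(t + 4*y)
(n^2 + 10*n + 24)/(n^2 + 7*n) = (n^2 + 10*n + 24)/(n*(n + 7))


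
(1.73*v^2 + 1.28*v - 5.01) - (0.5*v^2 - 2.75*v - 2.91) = 1.23*v^2 + 4.03*v - 2.1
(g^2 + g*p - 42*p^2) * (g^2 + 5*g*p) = g^4 + 6*g^3*p - 37*g^2*p^2 - 210*g*p^3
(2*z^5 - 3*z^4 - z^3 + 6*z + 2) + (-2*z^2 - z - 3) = 2*z^5 - 3*z^4 - z^3 - 2*z^2 + 5*z - 1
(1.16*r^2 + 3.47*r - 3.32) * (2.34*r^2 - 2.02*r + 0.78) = 2.7144*r^4 + 5.7766*r^3 - 13.8734*r^2 + 9.413*r - 2.5896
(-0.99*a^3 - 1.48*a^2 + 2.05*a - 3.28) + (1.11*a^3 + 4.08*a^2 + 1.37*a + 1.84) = 0.12*a^3 + 2.6*a^2 + 3.42*a - 1.44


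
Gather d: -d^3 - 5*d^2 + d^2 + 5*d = -d^3 - 4*d^2 + 5*d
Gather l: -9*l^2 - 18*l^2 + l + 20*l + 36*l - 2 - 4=-27*l^2 + 57*l - 6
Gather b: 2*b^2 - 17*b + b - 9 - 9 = 2*b^2 - 16*b - 18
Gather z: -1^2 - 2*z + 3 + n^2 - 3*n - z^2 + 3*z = n^2 - 3*n - z^2 + z + 2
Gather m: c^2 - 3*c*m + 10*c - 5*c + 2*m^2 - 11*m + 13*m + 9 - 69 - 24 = c^2 + 5*c + 2*m^2 + m*(2 - 3*c) - 84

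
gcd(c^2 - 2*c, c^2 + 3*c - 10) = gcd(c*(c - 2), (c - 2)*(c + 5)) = c - 2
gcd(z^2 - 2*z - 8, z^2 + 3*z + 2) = z + 2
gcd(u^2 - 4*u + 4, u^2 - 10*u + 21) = 1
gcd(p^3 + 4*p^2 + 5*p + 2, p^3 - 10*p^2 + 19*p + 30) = p + 1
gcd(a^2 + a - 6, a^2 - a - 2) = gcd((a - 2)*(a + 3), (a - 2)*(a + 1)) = a - 2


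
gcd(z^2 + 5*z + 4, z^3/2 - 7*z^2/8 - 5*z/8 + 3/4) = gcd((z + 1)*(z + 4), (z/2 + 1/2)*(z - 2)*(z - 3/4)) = z + 1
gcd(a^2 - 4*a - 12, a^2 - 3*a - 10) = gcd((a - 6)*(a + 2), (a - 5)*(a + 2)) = a + 2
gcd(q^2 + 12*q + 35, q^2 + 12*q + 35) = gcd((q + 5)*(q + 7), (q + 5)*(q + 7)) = q^2 + 12*q + 35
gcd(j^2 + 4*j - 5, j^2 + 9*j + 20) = j + 5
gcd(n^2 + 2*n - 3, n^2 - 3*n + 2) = n - 1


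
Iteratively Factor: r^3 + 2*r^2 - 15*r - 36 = (r - 4)*(r^2 + 6*r + 9) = (r - 4)*(r + 3)*(r + 3)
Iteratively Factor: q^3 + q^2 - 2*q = (q)*(q^2 + q - 2) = q*(q + 2)*(q - 1)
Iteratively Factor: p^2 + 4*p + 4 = (p + 2)*(p + 2)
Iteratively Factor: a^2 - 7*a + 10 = (a - 2)*(a - 5)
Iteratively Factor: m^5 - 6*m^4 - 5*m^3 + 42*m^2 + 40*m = (m + 2)*(m^4 - 8*m^3 + 11*m^2 + 20*m) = (m + 1)*(m + 2)*(m^3 - 9*m^2 + 20*m) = (m - 5)*(m + 1)*(m + 2)*(m^2 - 4*m) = m*(m - 5)*(m + 1)*(m + 2)*(m - 4)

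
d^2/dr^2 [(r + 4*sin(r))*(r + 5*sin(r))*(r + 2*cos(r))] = -9*r^2*sin(r) - 2*r^2*cos(r) - 8*r*sin(r) - 36*r*sin(2*r) + 36*r*cos(r) + 40*r*cos(2*r) + 6*r + 18*sin(r) + 40*sin(2*r) - 6*cos(r) + 36*cos(2*r) + 90*cos(3*r)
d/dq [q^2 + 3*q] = 2*q + 3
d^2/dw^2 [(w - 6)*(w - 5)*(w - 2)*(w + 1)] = 12*w^2 - 72*w + 78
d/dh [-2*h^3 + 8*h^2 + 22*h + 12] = -6*h^2 + 16*h + 22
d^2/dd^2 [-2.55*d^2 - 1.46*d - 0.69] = -5.10000000000000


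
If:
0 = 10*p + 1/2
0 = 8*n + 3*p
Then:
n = 3/160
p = -1/20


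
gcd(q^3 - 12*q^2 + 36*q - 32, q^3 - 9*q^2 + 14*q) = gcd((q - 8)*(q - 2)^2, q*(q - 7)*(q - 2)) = q - 2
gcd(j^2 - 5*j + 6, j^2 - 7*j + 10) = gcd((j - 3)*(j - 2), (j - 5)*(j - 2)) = j - 2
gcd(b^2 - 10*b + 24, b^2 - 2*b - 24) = b - 6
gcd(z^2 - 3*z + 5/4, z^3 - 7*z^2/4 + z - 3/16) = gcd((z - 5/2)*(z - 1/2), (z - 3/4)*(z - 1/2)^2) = z - 1/2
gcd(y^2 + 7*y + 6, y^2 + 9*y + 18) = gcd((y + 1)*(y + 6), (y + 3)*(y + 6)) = y + 6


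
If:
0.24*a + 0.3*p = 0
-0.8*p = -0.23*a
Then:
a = 0.00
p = 0.00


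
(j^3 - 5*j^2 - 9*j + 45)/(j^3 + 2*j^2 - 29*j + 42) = (j^2 - 2*j - 15)/(j^2 + 5*j - 14)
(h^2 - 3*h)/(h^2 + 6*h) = (h - 3)/(h + 6)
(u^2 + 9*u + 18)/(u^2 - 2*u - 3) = (u^2 + 9*u + 18)/(u^2 - 2*u - 3)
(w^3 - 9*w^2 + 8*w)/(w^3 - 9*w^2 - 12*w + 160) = w*(w - 1)/(w^2 - w - 20)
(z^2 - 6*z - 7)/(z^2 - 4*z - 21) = (z + 1)/(z + 3)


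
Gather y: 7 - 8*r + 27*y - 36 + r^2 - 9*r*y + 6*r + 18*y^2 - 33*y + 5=r^2 - 2*r + 18*y^2 + y*(-9*r - 6) - 24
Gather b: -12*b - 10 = -12*b - 10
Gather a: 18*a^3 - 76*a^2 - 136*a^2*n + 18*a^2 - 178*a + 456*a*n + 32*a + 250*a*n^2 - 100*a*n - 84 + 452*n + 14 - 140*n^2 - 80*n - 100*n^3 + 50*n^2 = 18*a^3 + a^2*(-136*n - 58) + a*(250*n^2 + 356*n - 146) - 100*n^3 - 90*n^2 + 372*n - 70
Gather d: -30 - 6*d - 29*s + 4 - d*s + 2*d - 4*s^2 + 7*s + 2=d*(-s - 4) - 4*s^2 - 22*s - 24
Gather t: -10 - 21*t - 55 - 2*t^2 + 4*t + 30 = -2*t^2 - 17*t - 35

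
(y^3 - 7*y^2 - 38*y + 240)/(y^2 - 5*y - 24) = (y^2 + y - 30)/(y + 3)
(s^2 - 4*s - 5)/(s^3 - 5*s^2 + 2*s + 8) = (s - 5)/(s^2 - 6*s + 8)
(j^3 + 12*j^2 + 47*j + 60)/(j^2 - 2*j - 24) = (j^2 + 8*j + 15)/(j - 6)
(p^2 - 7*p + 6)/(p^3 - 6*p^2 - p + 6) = 1/(p + 1)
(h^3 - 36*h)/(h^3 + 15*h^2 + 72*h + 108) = h*(h - 6)/(h^2 + 9*h + 18)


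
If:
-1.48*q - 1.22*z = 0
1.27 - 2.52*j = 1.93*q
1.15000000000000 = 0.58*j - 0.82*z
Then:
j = -0.69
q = 1.56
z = -1.89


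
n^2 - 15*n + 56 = (n - 8)*(n - 7)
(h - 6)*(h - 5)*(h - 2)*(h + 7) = h^4 - 6*h^3 - 39*h^2 + 304*h - 420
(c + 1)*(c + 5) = c^2 + 6*c + 5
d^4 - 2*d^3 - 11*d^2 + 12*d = d*(d - 4)*(d - 1)*(d + 3)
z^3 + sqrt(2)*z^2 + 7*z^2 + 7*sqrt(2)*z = z*(z + 7)*(z + sqrt(2))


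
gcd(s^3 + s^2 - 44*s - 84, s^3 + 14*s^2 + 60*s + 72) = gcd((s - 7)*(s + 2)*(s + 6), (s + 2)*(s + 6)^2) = s^2 + 8*s + 12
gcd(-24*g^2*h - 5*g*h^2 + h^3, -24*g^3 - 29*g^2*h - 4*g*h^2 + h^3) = 24*g^2 + 5*g*h - h^2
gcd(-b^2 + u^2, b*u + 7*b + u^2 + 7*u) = b + u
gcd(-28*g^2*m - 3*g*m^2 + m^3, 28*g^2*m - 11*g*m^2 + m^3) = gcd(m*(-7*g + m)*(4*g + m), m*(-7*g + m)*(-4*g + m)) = 7*g*m - m^2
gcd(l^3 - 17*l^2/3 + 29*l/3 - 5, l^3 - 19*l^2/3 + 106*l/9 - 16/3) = l - 3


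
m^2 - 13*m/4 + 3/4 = (m - 3)*(m - 1/4)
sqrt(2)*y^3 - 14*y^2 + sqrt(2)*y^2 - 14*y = y*(y - 7*sqrt(2))*(sqrt(2)*y + sqrt(2))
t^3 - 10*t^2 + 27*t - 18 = (t - 6)*(t - 3)*(t - 1)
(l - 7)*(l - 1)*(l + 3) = l^3 - 5*l^2 - 17*l + 21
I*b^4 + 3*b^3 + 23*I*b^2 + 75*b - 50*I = (b - 5*I)*(b - 2*I)*(b + 5*I)*(I*b + 1)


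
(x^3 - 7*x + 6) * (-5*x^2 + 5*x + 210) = -5*x^5 + 5*x^4 + 245*x^3 - 65*x^2 - 1440*x + 1260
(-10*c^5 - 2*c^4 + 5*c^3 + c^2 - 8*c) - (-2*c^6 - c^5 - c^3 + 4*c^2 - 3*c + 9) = 2*c^6 - 9*c^5 - 2*c^4 + 6*c^3 - 3*c^2 - 5*c - 9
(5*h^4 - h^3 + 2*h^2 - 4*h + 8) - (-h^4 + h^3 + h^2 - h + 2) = 6*h^4 - 2*h^3 + h^2 - 3*h + 6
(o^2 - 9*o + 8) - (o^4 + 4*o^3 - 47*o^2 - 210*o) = -o^4 - 4*o^3 + 48*o^2 + 201*o + 8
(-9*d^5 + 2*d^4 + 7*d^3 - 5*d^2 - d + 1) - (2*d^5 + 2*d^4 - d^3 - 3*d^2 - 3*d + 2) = -11*d^5 + 8*d^3 - 2*d^2 + 2*d - 1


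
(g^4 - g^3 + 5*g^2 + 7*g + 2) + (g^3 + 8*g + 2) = g^4 + 5*g^2 + 15*g + 4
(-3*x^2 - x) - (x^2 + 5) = -4*x^2 - x - 5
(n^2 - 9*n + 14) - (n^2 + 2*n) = 14 - 11*n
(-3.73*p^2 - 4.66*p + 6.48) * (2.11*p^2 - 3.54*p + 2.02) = -7.8703*p^4 + 3.3716*p^3 + 22.6346*p^2 - 32.3524*p + 13.0896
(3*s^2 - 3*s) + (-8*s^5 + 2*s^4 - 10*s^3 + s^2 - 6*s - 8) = -8*s^5 + 2*s^4 - 10*s^3 + 4*s^2 - 9*s - 8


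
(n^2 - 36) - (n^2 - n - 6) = n - 30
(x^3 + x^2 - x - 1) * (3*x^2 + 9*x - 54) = 3*x^5 + 12*x^4 - 48*x^3 - 66*x^2 + 45*x + 54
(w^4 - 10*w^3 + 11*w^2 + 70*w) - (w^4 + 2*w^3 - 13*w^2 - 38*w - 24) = -12*w^3 + 24*w^2 + 108*w + 24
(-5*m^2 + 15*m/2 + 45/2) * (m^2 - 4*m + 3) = -5*m^4 + 55*m^3/2 - 45*m^2/2 - 135*m/2 + 135/2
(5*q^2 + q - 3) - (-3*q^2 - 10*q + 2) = 8*q^2 + 11*q - 5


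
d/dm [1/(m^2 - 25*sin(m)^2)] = 2*(-m + 25*sin(2*m)/2)/(m^2 - 25*sin(m)^2)^2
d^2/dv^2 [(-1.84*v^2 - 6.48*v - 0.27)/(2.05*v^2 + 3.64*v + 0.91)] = (7.105427357601e-15*v^4 - 27.00424*v^3 + 13.78707*v^2 + 60.4422*v + 33.733882)/(8.615125*v^6 + 45.8913*v^5 + 92.957865*v^4 + 88.971064*v^3 + 41.264223*v^2 + 9.042852*v + 0.753571)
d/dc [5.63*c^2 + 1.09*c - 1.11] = 11.26*c + 1.09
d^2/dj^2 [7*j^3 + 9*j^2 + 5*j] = 42*j + 18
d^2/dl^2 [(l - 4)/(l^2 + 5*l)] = 2*(l^3 - 12*l^2 - 60*l - 100)/(l^3*(l^3 + 15*l^2 + 75*l + 125))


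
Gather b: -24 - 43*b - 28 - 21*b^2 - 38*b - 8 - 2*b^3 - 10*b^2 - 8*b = -2*b^3 - 31*b^2 - 89*b - 60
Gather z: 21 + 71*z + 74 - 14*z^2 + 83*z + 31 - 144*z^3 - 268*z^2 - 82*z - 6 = -144*z^3 - 282*z^2 + 72*z + 120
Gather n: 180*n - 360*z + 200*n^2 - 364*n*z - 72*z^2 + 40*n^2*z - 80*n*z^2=n^2*(40*z + 200) + n*(-80*z^2 - 364*z + 180) - 72*z^2 - 360*z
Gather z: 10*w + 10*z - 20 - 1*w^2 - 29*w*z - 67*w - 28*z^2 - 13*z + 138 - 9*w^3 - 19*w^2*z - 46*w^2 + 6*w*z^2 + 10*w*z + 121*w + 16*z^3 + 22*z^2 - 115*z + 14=-9*w^3 - 47*w^2 + 64*w + 16*z^3 + z^2*(6*w - 6) + z*(-19*w^2 - 19*w - 118) + 132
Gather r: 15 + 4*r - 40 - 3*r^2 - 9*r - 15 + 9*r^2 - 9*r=6*r^2 - 14*r - 40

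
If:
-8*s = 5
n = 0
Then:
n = 0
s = -5/8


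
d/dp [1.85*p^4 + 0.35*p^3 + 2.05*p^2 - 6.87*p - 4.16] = 7.4*p^3 + 1.05*p^2 + 4.1*p - 6.87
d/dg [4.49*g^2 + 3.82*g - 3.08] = 8.98*g + 3.82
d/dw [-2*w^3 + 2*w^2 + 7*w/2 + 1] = -6*w^2 + 4*w + 7/2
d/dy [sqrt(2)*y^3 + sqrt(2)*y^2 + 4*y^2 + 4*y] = 3*sqrt(2)*y^2 + 2*sqrt(2)*y + 8*y + 4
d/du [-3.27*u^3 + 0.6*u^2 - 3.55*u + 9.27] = -9.81*u^2 + 1.2*u - 3.55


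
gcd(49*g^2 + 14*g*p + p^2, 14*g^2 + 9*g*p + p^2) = 7*g + p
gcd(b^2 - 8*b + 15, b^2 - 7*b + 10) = b - 5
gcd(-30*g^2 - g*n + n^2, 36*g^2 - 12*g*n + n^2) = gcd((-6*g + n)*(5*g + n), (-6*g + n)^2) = 6*g - n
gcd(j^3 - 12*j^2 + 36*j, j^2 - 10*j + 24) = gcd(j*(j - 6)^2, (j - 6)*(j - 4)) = j - 6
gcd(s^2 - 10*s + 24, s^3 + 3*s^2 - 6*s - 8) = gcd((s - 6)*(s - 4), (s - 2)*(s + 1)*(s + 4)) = 1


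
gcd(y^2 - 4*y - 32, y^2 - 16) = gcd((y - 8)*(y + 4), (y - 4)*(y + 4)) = y + 4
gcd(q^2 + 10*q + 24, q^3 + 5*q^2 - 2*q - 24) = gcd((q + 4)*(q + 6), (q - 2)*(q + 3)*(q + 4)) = q + 4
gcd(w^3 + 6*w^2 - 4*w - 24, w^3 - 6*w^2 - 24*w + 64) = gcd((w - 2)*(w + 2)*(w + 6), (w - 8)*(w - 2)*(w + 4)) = w - 2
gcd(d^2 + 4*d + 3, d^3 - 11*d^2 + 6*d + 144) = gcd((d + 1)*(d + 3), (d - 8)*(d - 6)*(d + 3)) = d + 3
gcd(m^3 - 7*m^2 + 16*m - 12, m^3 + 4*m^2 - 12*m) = m - 2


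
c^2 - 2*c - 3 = (c - 3)*(c + 1)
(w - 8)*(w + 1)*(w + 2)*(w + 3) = w^4 - 2*w^3 - 37*w^2 - 82*w - 48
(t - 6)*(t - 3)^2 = t^3 - 12*t^2 + 45*t - 54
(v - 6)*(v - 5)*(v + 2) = v^3 - 9*v^2 + 8*v + 60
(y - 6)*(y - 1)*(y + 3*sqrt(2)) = y^3 - 7*y^2 + 3*sqrt(2)*y^2 - 21*sqrt(2)*y + 6*y + 18*sqrt(2)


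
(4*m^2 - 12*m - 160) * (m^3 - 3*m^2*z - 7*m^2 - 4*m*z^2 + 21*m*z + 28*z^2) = 4*m^5 - 12*m^4*z - 40*m^4 - 16*m^3*z^2 + 120*m^3*z - 76*m^3 + 160*m^2*z^2 + 228*m^2*z + 1120*m^2 + 304*m*z^2 - 3360*m*z - 4480*z^2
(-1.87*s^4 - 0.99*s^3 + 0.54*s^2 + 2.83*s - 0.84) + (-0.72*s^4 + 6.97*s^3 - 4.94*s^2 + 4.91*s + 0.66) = -2.59*s^4 + 5.98*s^3 - 4.4*s^2 + 7.74*s - 0.18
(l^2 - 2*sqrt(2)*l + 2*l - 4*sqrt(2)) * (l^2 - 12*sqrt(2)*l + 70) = l^4 - 14*sqrt(2)*l^3 + 2*l^3 - 28*sqrt(2)*l^2 + 118*l^2 - 140*sqrt(2)*l + 236*l - 280*sqrt(2)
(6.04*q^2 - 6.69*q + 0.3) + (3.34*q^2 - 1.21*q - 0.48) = 9.38*q^2 - 7.9*q - 0.18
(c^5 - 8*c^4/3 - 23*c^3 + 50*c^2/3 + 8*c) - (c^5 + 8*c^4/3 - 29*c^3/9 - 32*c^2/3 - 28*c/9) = -16*c^4/3 - 178*c^3/9 + 82*c^2/3 + 100*c/9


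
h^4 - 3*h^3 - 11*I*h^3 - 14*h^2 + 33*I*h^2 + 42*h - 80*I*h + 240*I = (h - 3)*(h - 8*I)*(h - 5*I)*(h + 2*I)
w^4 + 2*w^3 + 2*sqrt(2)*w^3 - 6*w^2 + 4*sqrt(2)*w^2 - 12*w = w*(w + 2)*(w - sqrt(2))*(w + 3*sqrt(2))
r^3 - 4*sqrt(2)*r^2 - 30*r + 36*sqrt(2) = (r - 6*sqrt(2))*(r - sqrt(2))*(r + 3*sqrt(2))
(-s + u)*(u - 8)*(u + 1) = -s*u^2 + 7*s*u + 8*s + u^3 - 7*u^2 - 8*u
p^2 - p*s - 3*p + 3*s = (p - 3)*(p - s)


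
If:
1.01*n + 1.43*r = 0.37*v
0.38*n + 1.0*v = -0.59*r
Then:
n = 31.3961904761905*v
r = -21.9161904761905*v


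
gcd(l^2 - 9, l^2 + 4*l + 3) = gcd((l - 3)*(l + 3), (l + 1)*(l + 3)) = l + 3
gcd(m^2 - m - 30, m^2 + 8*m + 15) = m + 5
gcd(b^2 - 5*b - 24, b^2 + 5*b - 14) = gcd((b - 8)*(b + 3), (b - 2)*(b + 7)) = 1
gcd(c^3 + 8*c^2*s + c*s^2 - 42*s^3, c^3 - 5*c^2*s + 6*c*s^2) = -c + 2*s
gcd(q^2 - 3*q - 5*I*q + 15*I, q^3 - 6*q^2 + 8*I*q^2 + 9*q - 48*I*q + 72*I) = q - 3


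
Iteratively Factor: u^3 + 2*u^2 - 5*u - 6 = (u - 2)*(u^2 + 4*u + 3) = (u - 2)*(u + 3)*(u + 1)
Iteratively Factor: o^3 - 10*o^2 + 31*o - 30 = (o - 2)*(o^2 - 8*o + 15) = (o - 3)*(o - 2)*(o - 5)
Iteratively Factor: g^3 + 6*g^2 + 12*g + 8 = (g + 2)*(g^2 + 4*g + 4) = (g + 2)^2*(g + 2)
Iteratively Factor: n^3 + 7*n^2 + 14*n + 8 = (n + 2)*(n^2 + 5*n + 4) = (n + 2)*(n + 4)*(n + 1)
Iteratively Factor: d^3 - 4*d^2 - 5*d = (d)*(d^2 - 4*d - 5) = d*(d - 5)*(d + 1)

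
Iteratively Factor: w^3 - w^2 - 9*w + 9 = (w + 3)*(w^2 - 4*w + 3) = (w - 3)*(w + 3)*(w - 1)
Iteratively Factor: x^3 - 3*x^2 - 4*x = (x)*(x^2 - 3*x - 4) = x*(x - 4)*(x + 1)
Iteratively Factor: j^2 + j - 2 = (j - 1)*(j + 2)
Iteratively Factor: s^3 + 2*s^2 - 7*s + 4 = (s - 1)*(s^2 + 3*s - 4) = (s - 1)^2*(s + 4)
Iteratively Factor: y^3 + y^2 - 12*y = (y + 4)*(y^2 - 3*y) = (y - 3)*(y + 4)*(y)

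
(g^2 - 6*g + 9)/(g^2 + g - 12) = (g - 3)/(g + 4)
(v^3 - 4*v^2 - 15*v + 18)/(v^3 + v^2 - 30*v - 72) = (v - 1)/(v + 4)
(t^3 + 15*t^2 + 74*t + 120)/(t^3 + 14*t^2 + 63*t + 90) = (t + 4)/(t + 3)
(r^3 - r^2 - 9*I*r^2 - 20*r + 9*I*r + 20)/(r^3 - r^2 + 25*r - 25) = (r - 4*I)/(r + 5*I)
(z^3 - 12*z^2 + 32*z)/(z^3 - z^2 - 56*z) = (z - 4)/(z + 7)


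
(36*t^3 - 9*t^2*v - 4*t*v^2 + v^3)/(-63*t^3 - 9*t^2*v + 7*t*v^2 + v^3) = (-4*t + v)/(7*t + v)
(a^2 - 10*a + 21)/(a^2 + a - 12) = (a - 7)/(a + 4)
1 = 1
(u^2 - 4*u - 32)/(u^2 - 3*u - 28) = (u - 8)/(u - 7)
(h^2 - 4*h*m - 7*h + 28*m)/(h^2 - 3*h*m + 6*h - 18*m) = (h^2 - 4*h*m - 7*h + 28*m)/(h^2 - 3*h*m + 6*h - 18*m)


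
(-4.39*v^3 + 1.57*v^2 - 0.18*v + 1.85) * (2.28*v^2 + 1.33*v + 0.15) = -10.0092*v^5 - 2.2591*v^4 + 1.0192*v^3 + 4.2141*v^2 + 2.4335*v + 0.2775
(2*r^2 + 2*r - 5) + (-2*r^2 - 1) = 2*r - 6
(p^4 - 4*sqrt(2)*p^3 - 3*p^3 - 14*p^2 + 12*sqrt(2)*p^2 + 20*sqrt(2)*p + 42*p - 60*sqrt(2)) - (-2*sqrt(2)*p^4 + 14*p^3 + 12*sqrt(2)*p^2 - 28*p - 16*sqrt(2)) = p^4 + 2*sqrt(2)*p^4 - 17*p^3 - 4*sqrt(2)*p^3 - 14*p^2 + 20*sqrt(2)*p + 70*p - 44*sqrt(2)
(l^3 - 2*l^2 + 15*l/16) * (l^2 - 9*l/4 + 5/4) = l^5 - 17*l^4/4 + 107*l^3/16 - 295*l^2/64 + 75*l/64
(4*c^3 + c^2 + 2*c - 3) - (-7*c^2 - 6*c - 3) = 4*c^3 + 8*c^2 + 8*c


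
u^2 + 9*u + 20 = (u + 4)*(u + 5)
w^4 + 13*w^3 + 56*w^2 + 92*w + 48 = (w + 1)*(w + 2)*(w + 4)*(w + 6)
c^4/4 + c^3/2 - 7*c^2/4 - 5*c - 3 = (c/2 + 1/2)*(c/2 + 1)*(c - 3)*(c + 2)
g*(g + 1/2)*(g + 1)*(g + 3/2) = g^4 + 3*g^3 + 11*g^2/4 + 3*g/4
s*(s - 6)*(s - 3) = s^3 - 9*s^2 + 18*s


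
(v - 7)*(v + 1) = v^2 - 6*v - 7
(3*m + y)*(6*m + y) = 18*m^2 + 9*m*y + y^2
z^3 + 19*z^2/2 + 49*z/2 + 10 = (z + 1/2)*(z + 4)*(z + 5)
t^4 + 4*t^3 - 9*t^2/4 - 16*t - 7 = (t - 2)*(t + 1/2)*(t + 2)*(t + 7/2)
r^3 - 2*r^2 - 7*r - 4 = (r - 4)*(r + 1)^2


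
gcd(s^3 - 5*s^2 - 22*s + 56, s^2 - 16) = s + 4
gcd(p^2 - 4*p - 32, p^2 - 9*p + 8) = p - 8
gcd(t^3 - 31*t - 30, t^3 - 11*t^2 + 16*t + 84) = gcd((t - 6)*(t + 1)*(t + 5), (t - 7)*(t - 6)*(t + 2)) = t - 6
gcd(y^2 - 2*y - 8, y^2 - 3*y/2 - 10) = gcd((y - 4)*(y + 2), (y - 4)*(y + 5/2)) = y - 4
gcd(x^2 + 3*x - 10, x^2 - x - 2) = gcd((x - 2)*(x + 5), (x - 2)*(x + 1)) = x - 2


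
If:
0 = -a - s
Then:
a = -s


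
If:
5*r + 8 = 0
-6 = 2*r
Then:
No Solution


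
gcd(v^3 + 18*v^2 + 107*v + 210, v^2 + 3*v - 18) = v + 6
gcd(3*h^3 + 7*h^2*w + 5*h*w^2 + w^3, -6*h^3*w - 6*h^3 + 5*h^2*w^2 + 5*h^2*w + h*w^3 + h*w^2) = 1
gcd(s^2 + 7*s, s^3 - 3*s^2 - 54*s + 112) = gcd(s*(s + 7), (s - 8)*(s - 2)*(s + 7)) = s + 7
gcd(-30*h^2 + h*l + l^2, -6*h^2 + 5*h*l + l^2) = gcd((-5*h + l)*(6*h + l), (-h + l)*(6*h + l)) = 6*h + l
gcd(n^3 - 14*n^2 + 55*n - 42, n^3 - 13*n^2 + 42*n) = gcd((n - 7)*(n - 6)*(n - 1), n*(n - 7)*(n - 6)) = n^2 - 13*n + 42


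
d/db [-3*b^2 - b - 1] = -6*b - 1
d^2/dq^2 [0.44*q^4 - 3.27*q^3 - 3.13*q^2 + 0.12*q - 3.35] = 5.28*q^2 - 19.62*q - 6.26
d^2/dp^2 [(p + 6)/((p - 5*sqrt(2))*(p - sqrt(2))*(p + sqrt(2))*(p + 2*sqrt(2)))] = 12*(p^7 - 4*sqrt(2)*p^6 + 10*p^6 - 45*sqrt(2)*p^5 - 2*p^5 - 90*p^4 + 30*sqrt(2)*p^4 + 20*p^3 + 540*sqrt(2)*p^3 + 120*sqrt(2)*p^2 + 1104*p^2 - 36*sqrt(2)*p + 440*p - 40*sqrt(2) + 952)/(p^12 - 9*sqrt(2)*p^11 - 12*p^10 + 360*sqrt(2)*p^9 + 168*p^8 - 5544*sqrt(2)*p^7 - 8800*p^6 + 25344*sqrt(2)*p^5 + 49488*p^4 - 45648*sqrt(2)*p^3 - 96960*p^2 + 28800*sqrt(2)*p + 64000)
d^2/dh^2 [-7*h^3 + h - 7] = -42*h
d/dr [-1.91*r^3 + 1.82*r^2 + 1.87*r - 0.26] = -5.73*r^2 + 3.64*r + 1.87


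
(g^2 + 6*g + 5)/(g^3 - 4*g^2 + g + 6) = (g + 5)/(g^2 - 5*g + 6)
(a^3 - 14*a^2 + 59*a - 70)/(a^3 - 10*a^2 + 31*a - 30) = (a - 7)/(a - 3)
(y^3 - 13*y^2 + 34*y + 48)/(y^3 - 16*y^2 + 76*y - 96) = (y + 1)/(y - 2)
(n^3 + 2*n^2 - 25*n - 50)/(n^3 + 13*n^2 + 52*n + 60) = (n - 5)/(n + 6)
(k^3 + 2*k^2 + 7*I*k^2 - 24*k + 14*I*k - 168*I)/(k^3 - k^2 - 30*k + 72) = (k + 7*I)/(k - 3)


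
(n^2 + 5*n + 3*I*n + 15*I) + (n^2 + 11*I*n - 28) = 2*n^2 + 5*n + 14*I*n - 28 + 15*I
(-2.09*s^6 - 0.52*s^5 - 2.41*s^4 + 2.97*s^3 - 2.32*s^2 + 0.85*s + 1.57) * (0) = 0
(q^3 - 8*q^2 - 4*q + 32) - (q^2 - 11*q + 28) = q^3 - 9*q^2 + 7*q + 4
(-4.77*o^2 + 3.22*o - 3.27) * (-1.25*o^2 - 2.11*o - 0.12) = 5.9625*o^4 + 6.0397*o^3 - 2.1343*o^2 + 6.5133*o + 0.3924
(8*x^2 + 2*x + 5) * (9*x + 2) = 72*x^3 + 34*x^2 + 49*x + 10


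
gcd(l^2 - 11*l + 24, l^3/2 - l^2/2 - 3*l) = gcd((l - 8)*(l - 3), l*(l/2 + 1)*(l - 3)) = l - 3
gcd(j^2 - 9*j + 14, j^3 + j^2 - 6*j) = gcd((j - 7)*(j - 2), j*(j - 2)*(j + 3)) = j - 2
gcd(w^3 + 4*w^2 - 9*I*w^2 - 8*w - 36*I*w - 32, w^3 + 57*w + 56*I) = w - 8*I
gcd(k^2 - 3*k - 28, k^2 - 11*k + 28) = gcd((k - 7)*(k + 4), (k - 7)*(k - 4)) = k - 7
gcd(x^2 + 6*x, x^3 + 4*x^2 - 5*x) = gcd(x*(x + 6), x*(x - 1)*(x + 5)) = x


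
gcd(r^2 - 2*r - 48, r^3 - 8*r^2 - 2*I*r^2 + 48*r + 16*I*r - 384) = r - 8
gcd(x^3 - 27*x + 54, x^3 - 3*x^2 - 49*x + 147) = x - 3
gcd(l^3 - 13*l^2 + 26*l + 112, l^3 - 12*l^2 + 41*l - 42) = l - 7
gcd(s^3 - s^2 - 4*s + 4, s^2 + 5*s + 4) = 1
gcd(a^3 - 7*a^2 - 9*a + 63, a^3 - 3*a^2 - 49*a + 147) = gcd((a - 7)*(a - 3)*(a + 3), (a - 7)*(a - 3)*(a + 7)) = a^2 - 10*a + 21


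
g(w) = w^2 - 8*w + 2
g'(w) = 2*w - 8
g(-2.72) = 31.16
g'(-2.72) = -13.44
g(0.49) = -1.68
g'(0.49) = -7.02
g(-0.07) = 2.56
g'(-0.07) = -8.14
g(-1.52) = 16.47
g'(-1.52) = -11.04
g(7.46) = -2.03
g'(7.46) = 6.92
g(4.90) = -13.19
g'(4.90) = 1.80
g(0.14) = 0.90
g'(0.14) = -7.72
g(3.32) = -13.54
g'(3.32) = -1.36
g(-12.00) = 242.00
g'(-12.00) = -32.00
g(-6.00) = 86.00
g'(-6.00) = -20.00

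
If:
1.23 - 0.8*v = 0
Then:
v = 1.54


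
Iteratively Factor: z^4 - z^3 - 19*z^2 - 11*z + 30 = (z - 1)*(z^3 - 19*z - 30) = (z - 1)*(z + 3)*(z^2 - 3*z - 10) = (z - 5)*(z - 1)*(z + 3)*(z + 2)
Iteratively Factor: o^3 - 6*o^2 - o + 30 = (o - 3)*(o^2 - 3*o - 10) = (o - 3)*(o + 2)*(o - 5)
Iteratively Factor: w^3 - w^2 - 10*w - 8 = (w + 1)*(w^2 - 2*w - 8) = (w + 1)*(w + 2)*(w - 4)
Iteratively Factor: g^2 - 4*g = (g - 4)*(g)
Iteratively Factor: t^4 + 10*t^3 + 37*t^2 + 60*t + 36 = (t + 2)*(t^3 + 8*t^2 + 21*t + 18) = (t + 2)*(t + 3)*(t^2 + 5*t + 6) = (t + 2)*(t + 3)^2*(t + 2)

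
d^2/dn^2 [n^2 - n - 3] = 2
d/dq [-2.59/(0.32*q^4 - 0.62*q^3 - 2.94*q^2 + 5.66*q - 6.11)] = (3.3152*q^3 - 4.8174*q^2 - 15.2292*q + 14.6594)/(-0.32*q^4 + 0.62*q^3 + 2.94*q^2 - 5.66*q + 6.11)^2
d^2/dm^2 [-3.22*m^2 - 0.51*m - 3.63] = -6.44000000000000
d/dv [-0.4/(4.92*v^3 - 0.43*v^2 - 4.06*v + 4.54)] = (5.904*v^2 - 0.344*v - 1.624)/(4.92*v^3 - 0.43*v^2 - 4.06*v + 4.54)^2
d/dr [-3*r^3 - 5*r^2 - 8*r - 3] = -9*r^2 - 10*r - 8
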